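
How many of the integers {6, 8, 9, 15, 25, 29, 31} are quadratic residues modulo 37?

2

(6/37) = -1 → non-residue.
(8/37) = -1 → non-residue.
(9/37) = +1 → QR.
(15/37) = -1 → non-residue.
(25/37) = +1 → QR.
(29/37) = -1 → non-residue.
(31/37) = -1 → non-residue.
Total quadratic residues among the 7: 2.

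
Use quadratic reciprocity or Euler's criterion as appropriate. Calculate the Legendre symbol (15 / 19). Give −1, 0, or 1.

-1

Reciprocity: 15 ≡ 3 and 19 ≡ 3 (mod 4), so (15/19) = −(19/15).
Reduce top mod 15: now compute (4/15).
Pull out 2^2: since 15 ≡ 7 (mod 8), (2/15) = +1, so (2/15)^2 = +1.
Reached (1/15) = 1. Collecting the sign flips along the way, the symbol is -1.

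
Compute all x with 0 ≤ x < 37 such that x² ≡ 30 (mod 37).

37 ≡ 1 (mod 4), so we find a root by search.
Trying successive values, 17² = 289 ≡ 30 (mod 37). The other root is 37 − 17 = 20.

17, 20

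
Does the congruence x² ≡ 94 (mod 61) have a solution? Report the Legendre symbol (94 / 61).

-1

Euler's criterion: (94/61) ≡ 33^30 (mod 61).
33^2 ≡ 52 (mod 61)
33^4 ≡ 20 (mod 61)
33^8 ≡ 34 (mod 61)
33^16 ≡ 58 (mod 61)
33^30 = 33^(16+8+4+2) ≡ 60 (mod 61).
Result is 60 ≡ −1, so (94/61) = −1.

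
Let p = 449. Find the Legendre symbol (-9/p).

1

First reduce: -9 ≡ 440 (mod 449).
Pull out 2^3: since 449 ≡ 1 (mod 8), (2/449) = +1, so (2/449)^3 = +1.
Reciprocity: 55 ≡ 3 and 449 ≡ 1 (mod 4), so (55/449) = +(449/55).
Reduce top mod 55: now compute (9/55).
Reciprocity: 9 ≡ 1 and 55 ≡ 3 (mod 4), so (9/55) = +(55/9).
Reduce top mod 9: now compute (1/9).
Reached (1/9) = 1. Collecting the sign flips along the way, the symbol is +1.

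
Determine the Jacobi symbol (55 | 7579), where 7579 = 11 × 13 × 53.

0

Reciprocity: 55 ≡ 3 and 7579 ≡ 3 (mod 4), so (55/7579) = −(7579/55).
Reduce top mod 55: now compute (44/55).
Pull out 2^2: since 55 ≡ 7 (mod 8), (2/55) = +1, so (2/55)^2 = +1.
Reciprocity: 11 ≡ 3 and 55 ≡ 3 (mod 4), so (11/55) = −(55/11).
Reduce top mod 11: now compute (0/11).
Top reduces to 0: gcd > 1, so the symbol is 0.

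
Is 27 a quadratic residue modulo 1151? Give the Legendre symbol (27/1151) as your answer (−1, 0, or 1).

1

Euler's criterion: (27/1151) ≡ 27^575 (mod 1151).
27^2 ≡ 729 (mod 1151)
27^4 ≡ 830 (mod 1151)
27^8 ≡ 602 (mod 1151)
27^16 ≡ 990 (mod 1151)
27^32 ≡ 599 (mod 1151)
27^64 ≡ 840 (mod 1151)
27^128 ≡ 37 (mod 1151)
27^256 ≡ 218 (mod 1151)
27^512 ≡ 333 (mod 1151)
27^575 = 27^(512+32+16+8+4+2+1) ≡ 1 (mod 1151).
Result is 1, so (27/1151) = 1.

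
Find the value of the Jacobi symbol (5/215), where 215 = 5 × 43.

Reciprocity: 5 ≡ 1 and 215 ≡ 3 (mod 4), so (5/215) = +(215/5).
Reduce top mod 5: now compute (0/5).
Top reduces to 0: gcd > 1, so the symbol is 0.

0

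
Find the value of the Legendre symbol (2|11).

Pull out 2: since 11 ≡ 3 (mod 8), (2/11) = -1.
Reached (1/11) = 1. Collecting the sign flips along the way, the symbol is -1.

-1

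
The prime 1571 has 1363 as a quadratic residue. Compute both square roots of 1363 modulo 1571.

597, 974

Since 1571 ≡ 3 (mod 4), a square root of 1363 is 1363^((1571+1)/4) = 1363^393 mod 1571.
Repeated squaring: 1363^2≡847, 1363^4≡1033, 1363^8≡380, 1363^16≡1439, 1363^32≡143, 1363^64≡26, 1363^128≡676, 1363^256≡1386 (mod 1571).
1363^393 = 1363^(256+128+8+1) ≡ 974 (mod 1571).
Check: 974² = 948676 ≡ 1363 (mod 1571). The two roots are 597 and 974.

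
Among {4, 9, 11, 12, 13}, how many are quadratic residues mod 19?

(4/19) = +1 → QR.
(9/19) = +1 → QR.
(11/19) = +1 → QR.
(12/19) = -1 → non-residue.
(13/19) = -1 → non-residue.
Total quadratic residues among the 5: 3.

3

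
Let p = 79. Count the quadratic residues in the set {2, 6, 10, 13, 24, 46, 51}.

(2/79) = +1 → QR.
(6/79) = -1 → non-residue.
(10/79) = +1 → QR.
(13/79) = +1 → QR.
(24/79) = -1 → non-residue.
(46/79) = +1 → QR.
(51/79) = +1 → QR.
Total quadratic residues among the 7: 5.

5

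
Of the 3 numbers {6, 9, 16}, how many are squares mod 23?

3

(6/23) = +1 → QR.
(9/23) = +1 → QR.
(16/23) = +1 → QR.
Total quadratic residues among the 3: 3.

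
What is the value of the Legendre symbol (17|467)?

Reciprocity: 17 ≡ 1 and 467 ≡ 3 (mod 4), so (17/467) = +(467/17).
Reduce top mod 17: now compute (8/17).
Pull out 2^3: since 17 ≡ 1 (mod 8), (2/17) = +1, so (2/17)^3 = +1.
Reached (1/17) = 1. Collecting the sign flips along the way, the symbol is +1.

1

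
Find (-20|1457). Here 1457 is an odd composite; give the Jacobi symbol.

First reduce: -20 ≡ 1437 (mod 1457).
Reciprocity: 1437 ≡ 1 and 1457 ≡ 1 (mod 4), so (1437/1457) = +(1457/1437).
Reduce top mod 1437: now compute (20/1437).
Pull out 2^2: since 1437 ≡ 5 (mod 8), (2/1437) = -1, so (2/1437)^2 = +1.
Reciprocity: 5 ≡ 1 and 1437 ≡ 1 (mod 4), so (5/1437) = +(1437/5).
Reduce top mod 5: now compute (2/5).
Pull out 2: since 5 ≡ 5 (mod 8), (2/5) = -1.
Reached (1/5) = 1. Collecting the sign flips along the way, the symbol is -1.

-1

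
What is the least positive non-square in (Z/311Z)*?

(2/311) = +1, so 2 is a residue.
(3/311) = +1, so 3 is a residue.
(4/311) = +1, so 4 is a residue.
(5/311) = +1, so 5 is a residue.
(6/311) = +1, so 6 is a residue.
(7/311) = +1, so 7 is a residue.
(8/311) = +1, so 8 is a residue.
(9/311) = +1, so 9 is a residue.
(10/311) = +1, so 10 is a residue.
(11/311) = −1, so 11 is the smallest positive non-residue mod 311.

11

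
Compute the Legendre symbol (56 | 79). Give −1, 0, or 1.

Pull out 2^3: since 79 ≡ 7 (mod 8), (2/79) = +1, so (2/79)^3 = +1.
Reciprocity: 7 ≡ 3 and 79 ≡ 3 (mod 4), so (7/79) = −(79/7).
Reduce top mod 7: now compute (2/7).
Pull out 2: since 7 ≡ 7 (mod 8), (2/7) = +1.
Reached (1/7) = 1. Collecting the sign flips along the way, the symbol is -1.

-1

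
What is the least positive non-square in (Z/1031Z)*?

(2/1031) = +1, so 2 is a residue.
(3/1031) = +1, so 3 is a residue.
(4/1031) = +1, so 4 is a residue.
(5/1031) = +1, so 5 is a residue.
(6/1031) = +1, so 6 is a residue.
(7/1031) = −1, so 7 is the smallest positive non-residue mod 1031.

7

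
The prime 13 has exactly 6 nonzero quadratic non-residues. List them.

2,5,6,7,8,11

Square k = 1,…,6 (k and 13−k give the same square):
1²=1, 2²=4, 3²=9, 4²≡3, 5²≡12, 6²≡10 (mod 13).
The residues are {1, 3, 4, 9, 10, 12}; the non-residues are the remaining 6 nonzero classes.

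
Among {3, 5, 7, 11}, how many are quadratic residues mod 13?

(3/13) = +1 → QR.
(5/13) = -1 → non-residue.
(7/13) = -1 → non-residue.
(11/13) = -1 → non-residue.
Total quadratic residues among the 4: 1.

1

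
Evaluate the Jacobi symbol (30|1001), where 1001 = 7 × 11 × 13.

Pull out 2: since 1001 ≡ 1 (mod 8), (2/1001) = +1.
Reciprocity: 15 ≡ 3 and 1001 ≡ 1 (mod 4), so (15/1001) = +(1001/15).
Reduce top mod 15: now compute (11/15).
Reciprocity: 11 ≡ 3 and 15 ≡ 3 (mod 4), so (11/15) = −(15/11).
Reduce top mod 11: now compute (4/11).
Pull out 2^2: since 11 ≡ 3 (mod 8), (2/11) = -1, so (2/11)^2 = +1.
Reached (1/11) = 1. Collecting the sign flips along the way, the symbol is -1.

-1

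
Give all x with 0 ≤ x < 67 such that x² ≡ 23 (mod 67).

31, 36

Since 67 ≡ 3 (mod 4), a square root of 23 is 23^((67+1)/4) = 23^17 mod 67.
Repeated squaring: 23^2≡60, 23^4≡49, 23^8≡56, 23^16≡54 (mod 67).
23^17 = 23^(16+1) ≡ 36 (mod 67).
Check: 36² = 1296 ≡ 23 (mod 67). The two roots are 31 and 36.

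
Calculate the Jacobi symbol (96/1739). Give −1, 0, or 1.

Pull out 2^5: since 1739 ≡ 3 (mod 8), (2/1739) = -1, so (2/1739)^5 = -1.
Reciprocity: 3 ≡ 3 and 1739 ≡ 3 (mod 4), so (3/1739) = −(1739/3).
Reduce top mod 3: now compute (2/3).
Pull out 2: since 3 ≡ 3 (mod 8), (2/3) = -1.
Reached (1/3) = 1. Collecting the sign flips along the way, the symbol is -1.

-1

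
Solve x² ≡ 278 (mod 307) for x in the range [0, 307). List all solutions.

120, 187

Since 307 ≡ 3 (mod 4), a square root of 278 is 278^((307+1)/4) = 278^77 mod 307.
Repeated squaring: 278^2≡227, 278^4≡260, 278^8≡60, 278^16≡223, 278^32≡302, 278^64≡25 (mod 307).
278^77 = 278^(64+8+4+1) ≡ 187 (mod 307).
Check: 187² = 34969 ≡ 278 (mod 307). The two roots are 120 and 187.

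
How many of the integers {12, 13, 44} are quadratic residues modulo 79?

(12/79) = -1 → non-residue.
(13/79) = +1 → QR.
(44/79) = +1 → QR.
Total quadratic residues among the 3: 2.

2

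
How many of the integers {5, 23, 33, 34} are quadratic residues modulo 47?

1

(5/47) = -1 → non-residue.
(23/47) = -1 → non-residue.
(33/47) = -1 → non-residue.
(34/47) = +1 → QR.
Total quadratic residues among the 4: 1.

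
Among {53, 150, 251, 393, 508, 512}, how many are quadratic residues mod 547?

3

(53/547) = +1 → QR.
(150/547) = +1 → QR.
(251/547) = -1 → non-residue.
(393/547) = -1 → non-residue.
(508/547) = +1 → QR.
(512/547) = -1 → non-residue.
Total quadratic residues among the 6: 3.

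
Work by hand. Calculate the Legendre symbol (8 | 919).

1

Pull out 2^3: since 919 ≡ 7 (mod 8), (2/919) = +1, so (2/919)^3 = +1.
Reached (1/919) = 1. Collecting the sign flips along the way, the symbol is +1.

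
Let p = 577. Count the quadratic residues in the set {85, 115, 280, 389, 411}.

1

(85/577) = -1 → non-residue.
(115/577) = -1 → non-residue.
(280/577) = +1 → QR.
(389/577) = -1 → non-residue.
(411/577) = -1 → non-residue.
Total quadratic residues among the 5: 1.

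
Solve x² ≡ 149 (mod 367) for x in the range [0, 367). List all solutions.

Since 367 ≡ 3 (mod 4), a square root of 149 is 149^((367+1)/4) = 149^92 mod 367.
Repeated squaring: 149^2≡181, 149^4≡98, 149^8≡62, 149^16≡174, 149^32≡182, 149^64≡94 (mod 367).
149^92 = 149^(64+16+8+4) ≡ 227 (mod 367).
Check: 227² = 51529 ≡ 149 (mod 367). The two roots are 140 and 227.

140, 227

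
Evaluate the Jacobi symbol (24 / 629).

Pull out 2^3: since 629 ≡ 5 (mod 8), (2/629) = -1, so (2/629)^3 = -1.
Reciprocity: 3 ≡ 3 and 629 ≡ 1 (mod 4), so (3/629) = +(629/3).
Reduce top mod 3: now compute (2/3).
Pull out 2: since 3 ≡ 3 (mod 8), (2/3) = -1.
Reached (1/3) = 1. Collecting the sign flips along the way, the symbol is +1.

1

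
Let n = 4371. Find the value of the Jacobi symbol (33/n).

Reciprocity: 33 ≡ 1 and 4371 ≡ 3 (mod 4), so (33/4371) = +(4371/33).
Reduce top mod 33: now compute (15/33).
Reciprocity: 15 ≡ 3 and 33 ≡ 1 (mod 4), so (15/33) = +(33/15).
Reduce top mod 15: now compute (3/15).
Reciprocity: 3 ≡ 3 and 15 ≡ 3 (mod 4), so (3/15) = −(15/3).
Reduce top mod 3: now compute (0/3).
Top reduces to 0: gcd > 1, so the symbol is 0.

0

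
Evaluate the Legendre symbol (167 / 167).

First reduce: 167 ≡ 0 (mod 167).
Top reduces to 0: gcd > 1, so the symbol is 0.

0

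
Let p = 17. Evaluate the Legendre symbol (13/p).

Euler's criterion: (13/17) ≡ 13^8 (mod 17).
13^2 ≡ 16 (mod 17)
13^4 ≡ 1 (mod 17)
13^8 ≡ 1 (mod 17)
13^8 = 13^(8) ≡ 1 (mod 17).
Result is 1, so (13/17) = 1.

1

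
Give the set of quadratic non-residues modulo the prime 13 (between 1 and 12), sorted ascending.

Square k = 1,…,6 (k and 13−k give the same square):
1²=1, 2²=4, 3²=9, 4²≡3, 5²≡12, 6²≡10 (mod 13).
The residues are {1, 3, 4, 9, 10, 12}; the non-residues are the remaining 6 nonzero classes.

2, 5, 6, 7, 8, 11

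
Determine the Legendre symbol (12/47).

Pull out 2^2: since 47 ≡ 7 (mod 8), (2/47) = +1, so (2/47)^2 = +1.
Reciprocity: 3 ≡ 3 and 47 ≡ 3 (mod 4), so (3/47) = −(47/3).
Reduce top mod 3: now compute (2/3).
Pull out 2: since 3 ≡ 3 (mod 8), (2/3) = -1.
Reached (1/3) = 1. Collecting the sign flips along the way, the symbol is +1.

1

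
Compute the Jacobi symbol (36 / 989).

Pull out 2^2: since 989 ≡ 5 (mod 8), (2/989) = -1, so (2/989)^2 = +1.
Reciprocity: 9 ≡ 1 and 989 ≡ 1 (mod 4), so (9/989) = +(989/9).
Reduce top mod 9: now compute (8/9).
Pull out 2^3: since 9 ≡ 1 (mod 8), (2/9) = +1, so (2/9)^3 = +1.
Reached (1/9) = 1. Collecting the sign flips along the way, the symbol is +1.

1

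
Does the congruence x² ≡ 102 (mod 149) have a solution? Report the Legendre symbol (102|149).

Pull out 2: since 149 ≡ 5 (mod 8), (2/149) = -1.
Reciprocity: 51 ≡ 3 and 149 ≡ 1 (mod 4), so (51/149) = +(149/51).
Reduce top mod 51: now compute (47/51).
Reciprocity: 47 ≡ 3 and 51 ≡ 3 (mod 4), so (47/51) = −(51/47).
Reduce top mod 47: now compute (4/47).
Pull out 2^2: since 47 ≡ 7 (mod 8), (2/47) = +1, so (2/47)^2 = +1.
Reached (1/47) = 1. Collecting the sign flips along the way, the symbol is +1.

1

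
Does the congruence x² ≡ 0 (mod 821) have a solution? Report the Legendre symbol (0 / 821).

Top reduces to 0: gcd > 1, so the symbol is 0.

0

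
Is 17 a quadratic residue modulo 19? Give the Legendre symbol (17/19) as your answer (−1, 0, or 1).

Reciprocity: 17 ≡ 1 and 19 ≡ 3 (mod 4), so (17/19) = +(19/17).
Reduce top mod 17: now compute (2/17).
Pull out 2: since 17 ≡ 1 (mod 8), (2/17) = +1.
Reached (1/17) = 1. Collecting the sign flips along the way, the symbol is +1.

1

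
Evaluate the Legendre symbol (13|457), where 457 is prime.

Euler's criterion: (13/457) ≡ 13^228 (mod 457).
13^2 ≡ 169 (mod 457)
13^4 ≡ 227 (mod 457)
13^8 ≡ 345 (mod 457)
13^16 ≡ 205 (mod 457)
13^32 ≡ 438 (mod 457)
13^64 ≡ 361 (mod 457)
13^128 ≡ 76 (mod 457)
13^228 = 13^(128+64+32+4) ≡ 456 (mod 457).
Result is 456 ≡ −1, so (13/457) = −1.

-1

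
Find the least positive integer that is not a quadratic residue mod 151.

(2/151) = +1, so 2 is a residue.
(3/151) = −1, so 3 is the smallest positive non-residue mod 151.

3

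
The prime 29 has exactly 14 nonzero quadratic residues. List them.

Square k = 1,…,14 (k and 29−k give the same square):
1²=1, 2²=4, 3²=9, 4²=16, 5²=25, 6²≡7, 7²≡20, 8²≡6, 9²≡23, 10²≡13, 11²≡5, 12²≡28, 13²≡24, 14²≡22 (mod 29).
So the quadratic residues mod 29 are {1, 4, 5, 6, 7, 9, 13, 16, 20, 22, 23, 24, 25, 28}.

1 4 5 6 7 9 13 16 20 22 23 24 25 28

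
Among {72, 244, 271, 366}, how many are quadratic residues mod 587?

(72/587) = -1 → non-residue.
(244/587) = -1 → non-residue.
(271/587) = -1 → non-residue.
(366/587) = +1 → QR.
Total quadratic residues among the 4: 1.

1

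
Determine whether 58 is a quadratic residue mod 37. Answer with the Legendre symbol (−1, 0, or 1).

Euler's criterion: (58/37) ≡ 21^18 (mod 37).
21^2 ≡ 34 (mod 37)
21^4 ≡ 9 (mod 37)
21^8 ≡ 7 (mod 37)
21^16 ≡ 12 (mod 37)
21^18 = 21^(16+2) ≡ 1 (mod 37).
Result is 1, so (58/37) = 1.

1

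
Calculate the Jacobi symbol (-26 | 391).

First reduce: -26 ≡ 365 (mod 391).
Reciprocity: 365 ≡ 1 and 391 ≡ 3 (mod 4), so (365/391) = +(391/365).
Reduce top mod 365: now compute (26/365).
Pull out 2: since 365 ≡ 5 (mod 8), (2/365) = -1.
Reciprocity: 13 ≡ 1 and 365 ≡ 1 (mod 4), so (13/365) = +(365/13).
Reduce top mod 13: now compute (1/13).
Reached (1/13) = 1. Collecting the sign flips along the way, the symbol is -1.

-1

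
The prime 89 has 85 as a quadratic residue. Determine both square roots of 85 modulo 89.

21, 68

89 ≡ 1 (mod 4), so we find a root by search.
Trying successive values, 21² = 441 ≡ 85 (mod 89). The other root is 89 − 21 = 68.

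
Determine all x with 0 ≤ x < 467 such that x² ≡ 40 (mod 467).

177, 290

Since 467 ≡ 3 (mod 4), a square root of 40 is 40^((467+1)/4) = 40^117 mod 467.
Repeated squaring: 40^2≡199, 40^4≡373, 40^8≡430, 40^16≡435, 40^32≡90, 40^64≡161 (mod 467).
40^117 = 40^(64+32+16+4+1) ≡ 177 (mod 467).
Check: 177² = 31329 ≡ 40 (mod 467). The two roots are 177 and 290.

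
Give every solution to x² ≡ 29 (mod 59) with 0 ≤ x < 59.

Since 59 ≡ 3 (mod 4), a square root of 29 is 29^((59+1)/4) = 29^15 mod 59.
Repeated squaring: 29^2≡15, 29^4≡48, 29^8≡3 (mod 59).
29^15 = 29^(8+4+2+1) ≡ 41 (mod 59).
Check: 41² = 1681 ≡ 29 (mod 59). The two roots are 18 and 41.

18, 41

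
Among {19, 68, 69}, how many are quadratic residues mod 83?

(19/83) = -1 → non-residue.
(68/83) = +1 → QR.
(69/83) = +1 → QR.
Total quadratic residues among the 3: 2.

2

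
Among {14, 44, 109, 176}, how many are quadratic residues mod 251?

(14/251) = -1 → non-residue.
(44/251) = -1 → non-residue.
(109/251) = -1 → non-residue.
(176/251) = -1 → non-residue.
Total quadratic residues among the 4: 0.

0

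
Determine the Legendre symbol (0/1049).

Top reduces to 0: gcd > 1, so the symbol is 0.

0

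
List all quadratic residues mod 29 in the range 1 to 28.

1, 4, 5, 6, 7, 9, 13, 16, 20, 22, 23, 24, 25, 28

Square k = 1,…,14 (k and 29−k give the same square):
1²=1, 2²=4, 3²=9, 4²=16, 5²=25, 6²≡7, 7²≡20, 8²≡6, 9²≡23, 10²≡13, 11²≡5, 12²≡28, 13²≡24, 14²≡22 (mod 29).
So the quadratic residues mod 29 are {1, 4, 5, 6, 7, 9, 13, 16, 20, 22, 23, 24, 25, 28}.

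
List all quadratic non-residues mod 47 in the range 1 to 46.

Square k = 1,…,23 (k and 47−k give the same square):
1²=1, 2²=4, 3²=9, 4²=16, 5²=25, 6²=36, 7²≡2, 8²≡17, 9²≡34, 10²≡6, 11²≡27, 12²≡3, 13²≡28, 14²≡8, 15²≡37, 16²≡21, 17²≡7, 18²≡42, 19²≡32, 20²≡24, 21²≡18, 22²≡14, 23²≡12 (mod 47).
The residues are {1, 2, 3, 4, 6, 7, 8, 9, 12, 14, 16, 17, 18, 21, 24, 25, 27, 28, 32, 34, 36, 37, 42}; the non-residues are the remaining 23 nonzero classes.

5, 10, 11, 13, 15, 19, 20, 22, 23, 26, 29, 30, 31, 33, 35, 38, 39, 40, 41, 43, 44, 45, 46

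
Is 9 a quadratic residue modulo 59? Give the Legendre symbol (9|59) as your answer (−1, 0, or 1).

1

Euler's criterion: (9/59) ≡ 9^29 (mod 59).
9^2 ≡ 22 (mod 59)
9^4 ≡ 12 (mod 59)
9^8 ≡ 26 (mod 59)
9^16 ≡ 27 (mod 59)
9^29 = 9^(16+8+4+1) ≡ 1 (mod 59).
Result is 1, so (9/59) = 1.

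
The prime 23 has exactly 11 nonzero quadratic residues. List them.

1,2,3,4,6,8,9,12,13,16,18

Square k = 1,…,11 (k and 23−k give the same square):
1²=1, 2²=4, 3²=9, 4²=16, 5²≡2, 6²≡13, 7²≡3, 8²≡18, 9²≡12, 10²≡8, 11²≡6 (mod 23).
So the quadratic residues mod 23 are {1, 2, 3, 4, 6, 8, 9, 12, 13, 16, 18}.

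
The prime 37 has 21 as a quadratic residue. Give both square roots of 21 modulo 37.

37 ≡ 1 (mod 4), so we find a root by search.
Trying successive values, 13² = 169 ≡ 21 (mod 37). The other root is 37 − 13 = 24.

13, 24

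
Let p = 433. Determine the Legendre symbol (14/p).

Pull out 2: since 433 ≡ 1 (mod 8), (2/433) = +1.
Reciprocity: 7 ≡ 3 and 433 ≡ 1 (mod 4), so (7/433) = +(433/7).
Reduce top mod 7: now compute (6/7).
Pull out 2: since 7 ≡ 7 (mod 8), (2/7) = +1.
Reciprocity: 3 ≡ 3 and 7 ≡ 3 (mod 4), so (3/7) = −(7/3).
Reduce top mod 3: now compute (1/3).
Reached (1/3) = 1. Collecting the sign flips along the way, the symbol is -1.

-1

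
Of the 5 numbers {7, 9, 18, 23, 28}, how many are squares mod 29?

(7/29) = +1 → QR.
(9/29) = +1 → QR.
(18/29) = -1 → non-residue.
(23/29) = +1 → QR.
(28/29) = +1 → QR.
Total quadratic residues among the 5: 4.

4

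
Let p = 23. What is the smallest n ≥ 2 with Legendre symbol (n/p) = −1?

(2/23) = +1, so 2 is a residue.
(3/23) = +1, so 3 is a residue.
(4/23) = +1, so 4 is a residue.
(5/23) = −1, so 5 is the smallest positive non-residue mod 23.

5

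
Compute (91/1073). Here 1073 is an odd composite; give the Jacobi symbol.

Reciprocity: 91 ≡ 3 and 1073 ≡ 1 (mod 4), so (91/1073) = +(1073/91).
Reduce top mod 91: now compute (72/91).
Pull out 2^3: since 91 ≡ 3 (mod 8), (2/91) = -1, so (2/91)^3 = -1.
Reciprocity: 9 ≡ 1 and 91 ≡ 3 (mod 4), so (9/91) = +(91/9).
Reduce top mod 9: now compute (1/9).
Reached (1/9) = 1. Collecting the sign flips along the way, the symbol is -1.

-1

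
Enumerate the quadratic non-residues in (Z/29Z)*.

2, 3, 8, 10, 11, 12, 14, 15, 17, 18, 19, 21, 26, 27

Square k = 1,…,14 (k and 29−k give the same square):
1²=1, 2²=4, 3²=9, 4²=16, 5²=25, 6²≡7, 7²≡20, 8²≡6, 9²≡23, 10²≡13, 11²≡5, 12²≡28, 13²≡24, 14²≡22 (mod 29).
The residues are {1, 4, 5, 6, 7, 9, 13, 16, 20, 22, 23, 24, 25, 28}; the non-residues are the remaining 14 nonzero classes.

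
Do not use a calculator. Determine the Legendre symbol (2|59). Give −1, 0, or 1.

-1

Euler's criterion: (2/59) ≡ 2^29 (mod 59).
2^2 ≡ 4 (mod 59)
2^4 ≡ 16 (mod 59)
2^8 ≡ 20 (mod 59)
2^16 ≡ 46 (mod 59)
2^29 = 2^(16+8+4+1) ≡ 58 (mod 59).
Result is 58 ≡ −1, so (2/59) = −1.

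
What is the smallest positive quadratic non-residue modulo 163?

(2/163) = −1, so 2 is the smallest positive non-residue mod 163.

2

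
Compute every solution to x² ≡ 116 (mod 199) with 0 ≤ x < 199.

64, 135

Since 199 ≡ 3 (mod 4), a square root of 116 is 116^((199+1)/4) = 116^50 mod 199.
Repeated squaring: 116^2≡123, 116^4≡5, 116^8≡25, 116^16≡28, 116^32≡187 (mod 199).
116^50 = 116^(32+16+2) ≡ 64 (mod 199).
Check: 64² = 4096 ≡ 116 (mod 199). The two roots are 64 and 135.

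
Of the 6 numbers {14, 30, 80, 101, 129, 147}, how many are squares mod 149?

3

(14/149) = -1 → non-residue.
(30/149) = +1 → QR.
(80/149) = +1 → QR.
(101/149) = -1 → non-residue.
(129/149) = +1 → QR.
(147/149) = -1 → non-residue.
Total quadratic residues among the 6: 3.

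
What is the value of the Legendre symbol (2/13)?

-1

Euler's criterion: (2/13) ≡ 2^6 (mod 13).
2^2 ≡ 4 (mod 13)
2^4 ≡ 3 (mod 13)
2^6 = 2^(4+2) ≡ 12 (mod 13).
Result is 12 ≡ −1, so (2/13) = −1.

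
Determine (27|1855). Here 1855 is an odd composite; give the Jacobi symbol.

-1

Reciprocity: 27 ≡ 3 and 1855 ≡ 3 (mod 4), so (27/1855) = −(1855/27).
Reduce top mod 27: now compute (19/27).
Reciprocity: 19 ≡ 3 and 27 ≡ 3 (mod 4), so (19/27) = −(27/19).
Reduce top mod 19: now compute (8/19).
Pull out 2^3: since 19 ≡ 3 (mod 8), (2/19) = -1, so (2/19)^3 = -1.
Reached (1/19) = 1. Collecting the sign flips along the way, the symbol is -1.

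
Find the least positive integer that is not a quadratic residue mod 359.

(2/359) = +1, so 2 is a residue.
(3/359) = +1, so 3 is a residue.
(4/359) = +1, so 4 is a residue.
(5/359) = +1, so 5 is a residue.
(6/359) = +1, so 6 is a residue.
(7/359) = −1, so 7 is the smallest positive non-residue mod 359.

7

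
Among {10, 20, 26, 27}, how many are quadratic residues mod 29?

(10/29) = -1 → non-residue.
(20/29) = +1 → QR.
(26/29) = -1 → non-residue.
(27/29) = -1 → non-residue.
Total quadratic residues among the 4: 1.

1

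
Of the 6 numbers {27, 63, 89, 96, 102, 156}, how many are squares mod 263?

(27/263) = +1 → QR.
(63/263) = -1 → non-residue.
(89/263) = +1 → QR.
(96/263) = +1 → QR.
(102/263) = +1 → QR.
(156/263) = +1 → QR.
Total quadratic residues among the 6: 5.

5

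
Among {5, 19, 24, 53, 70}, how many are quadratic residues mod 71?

3

(5/71) = +1 → QR.
(19/71) = +1 → QR.
(24/71) = +1 → QR.
(53/71) = -1 → non-residue.
(70/71) = -1 → non-residue.
Total quadratic residues among the 5: 3.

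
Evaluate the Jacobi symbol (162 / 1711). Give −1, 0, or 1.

1

Pull out 2: since 1711 ≡ 7 (mod 8), (2/1711) = +1.
Reciprocity: 81 ≡ 1 and 1711 ≡ 3 (mod 4), so (81/1711) = +(1711/81).
Reduce top mod 81: now compute (10/81).
Pull out 2: since 81 ≡ 1 (mod 8), (2/81) = +1.
Reciprocity: 5 ≡ 1 and 81 ≡ 1 (mod 4), so (5/81) = +(81/5).
Reduce top mod 5: now compute (1/5).
Reached (1/5) = 1. Collecting the sign flips along the way, the symbol is +1.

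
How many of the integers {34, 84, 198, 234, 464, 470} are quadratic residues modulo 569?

(34/569) = +1 → QR.
(84/569) = -1 → non-residue.
(198/569) = -1 → non-residue.
(234/569) = +1 → QR.
(464/569) = -1 → non-residue.
(470/569) = -1 → non-residue.
Total quadratic residues among the 6: 2.

2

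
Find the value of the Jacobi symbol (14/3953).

-1

Pull out 2: since 3953 ≡ 1 (mod 8), (2/3953) = +1.
Reciprocity: 7 ≡ 3 and 3953 ≡ 1 (mod 4), so (7/3953) = +(3953/7).
Reduce top mod 7: now compute (5/7).
Reciprocity: 5 ≡ 1 and 7 ≡ 3 (mod 4), so (5/7) = +(7/5).
Reduce top mod 5: now compute (2/5).
Pull out 2: since 5 ≡ 5 (mod 8), (2/5) = -1.
Reached (1/5) = 1. Collecting the sign flips along the way, the symbol is -1.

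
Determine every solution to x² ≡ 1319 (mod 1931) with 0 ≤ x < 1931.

Since 1931 ≡ 3 (mod 4), a square root of 1319 is 1319^((1931+1)/4) = 1319^483 mod 1931.
Repeated squaring: 1319^2≡1861, 1319^4≡1038, 1319^8≡1877, 1319^16≡985, 1319^32≡863, 1319^64≡1334, 1319^128≡1105, 1319^256≡633 (mod 1931).
1319^483 = 1319^(256+128+64+32+2+1) ≡ 1475 (mod 1931).
Check: 1475² = 2175625 ≡ 1319 (mod 1931). The two roots are 456 and 1475.

456, 1475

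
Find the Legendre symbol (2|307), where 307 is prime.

-1

Pull out 2: since 307 ≡ 3 (mod 8), (2/307) = -1.
Reached (1/307) = 1. Collecting the sign flips along the way, the symbol is -1.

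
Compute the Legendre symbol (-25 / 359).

-1

Euler's criterion: (-25/359) ≡ 334^179 (mod 359).
334^2 ≡ 266 (mod 359)
334^4 ≡ 33 (mod 359)
334^8 ≡ 12 (mod 359)
334^16 ≡ 144 (mod 359)
334^32 ≡ 273 (mod 359)
334^64 ≡ 216 (mod 359)
334^128 ≡ 345 (mod 359)
334^179 = 334^(128+32+16+2+1) ≡ 358 (mod 359).
Result is 358 ≡ −1, so (-25/359) = −1.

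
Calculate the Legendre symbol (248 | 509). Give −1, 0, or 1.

Pull out 2^3: since 509 ≡ 5 (mod 8), (2/509) = -1, so (2/509)^3 = -1.
Reciprocity: 31 ≡ 3 and 509 ≡ 1 (mod 4), so (31/509) = +(509/31).
Reduce top mod 31: now compute (13/31).
Reciprocity: 13 ≡ 1 and 31 ≡ 3 (mod 4), so (13/31) = +(31/13).
Reduce top mod 13: now compute (5/13).
Reciprocity: 5 ≡ 1 and 13 ≡ 1 (mod 4), so (5/13) = +(13/5).
Reduce top mod 5: now compute (3/5).
Reciprocity: 3 ≡ 3 and 5 ≡ 1 (mod 4), so (3/5) = +(5/3).
Reduce top mod 3: now compute (2/3).
Pull out 2: since 3 ≡ 3 (mod 8), (2/3) = -1.
Reached (1/3) = 1. Collecting the sign flips along the way, the symbol is +1.

1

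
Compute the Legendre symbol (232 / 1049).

Pull out 2^3: since 1049 ≡ 1 (mod 8), (2/1049) = +1, so (2/1049)^3 = +1.
Reciprocity: 29 ≡ 1 and 1049 ≡ 1 (mod 4), so (29/1049) = +(1049/29).
Reduce top mod 29: now compute (5/29).
Reciprocity: 5 ≡ 1 and 29 ≡ 1 (mod 4), so (5/29) = +(29/5).
Reduce top mod 5: now compute (4/5).
Pull out 2^2: since 5 ≡ 5 (mod 8), (2/5) = -1, so (2/5)^2 = +1.
Reached (1/5) = 1. Collecting the sign flips along the way, the symbol is +1.

1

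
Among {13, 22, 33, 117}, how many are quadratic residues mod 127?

(13/127) = +1 → QR.
(22/127) = +1 → QR.
(33/127) = -1 → non-residue.
(117/127) = +1 → QR.
Total quadratic residues among the 4: 3.

3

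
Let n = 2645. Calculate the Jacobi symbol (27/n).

-1

Reciprocity: 27 ≡ 3 and 2645 ≡ 1 (mod 4), so (27/2645) = +(2645/27).
Reduce top mod 27: now compute (26/27).
Pull out 2: since 27 ≡ 3 (mod 8), (2/27) = -1.
Reciprocity: 13 ≡ 1 and 27 ≡ 3 (mod 4), so (13/27) = +(27/13).
Reduce top mod 13: now compute (1/13).
Reached (1/13) = 1. Collecting the sign flips along the way, the symbol is -1.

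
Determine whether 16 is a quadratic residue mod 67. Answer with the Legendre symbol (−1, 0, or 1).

1

Euler's criterion: (16/67) ≡ 16^33 (mod 67).
16^2 ≡ 55 (mod 67)
16^4 ≡ 10 (mod 67)
16^8 ≡ 33 (mod 67)
16^16 ≡ 17 (mod 67)
16^32 ≡ 21 (mod 67)
16^33 = 16^(32+1) ≡ 1 (mod 67).
Result is 1, so (16/67) = 1.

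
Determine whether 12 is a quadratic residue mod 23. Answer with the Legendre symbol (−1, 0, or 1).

Euler's criterion: (12/23) ≡ 12^11 (mod 23).
12^2 ≡ 6 (mod 23)
12^4 ≡ 13 (mod 23)
12^8 ≡ 8 (mod 23)
12^11 = 12^(8+2+1) ≡ 1 (mod 23).
Result is 1, so (12/23) = 1.

1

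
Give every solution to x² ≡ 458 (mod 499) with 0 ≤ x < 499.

132, 367

Since 499 ≡ 3 (mod 4), a square root of 458 is 458^((499+1)/4) = 458^125 mod 499.
Repeated squaring: 458^2≡184, 458^4≡423, 458^8≡287, 458^16≡34, 458^32≡158, 458^64≡14 (mod 499).
458^125 = 458^(64+32+16+8+4+1) ≡ 132 (mod 499).
Check: 132² = 17424 ≡ 458 (mod 499). The two roots are 132 and 367.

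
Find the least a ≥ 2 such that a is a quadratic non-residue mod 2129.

(2/2129) = +1, so 2 is a residue.
(3/2129) = −1, so 3 is the smallest positive non-residue mod 2129.

3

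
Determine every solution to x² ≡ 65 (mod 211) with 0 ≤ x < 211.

102, 109

Since 211 ≡ 3 (mod 4), a square root of 65 is 65^((211+1)/4) = 65^53 mod 211.
Repeated squaring: 65^2≡5, 65^4≡25, 65^8≡203, 65^16≡64, 65^32≡87 (mod 211).
65^53 = 65^(32+16+4+1) ≡ 109 (mod 211).
Check: 109² = 11881 ≡ 65 (mod 211). The two roots are 102 and 109.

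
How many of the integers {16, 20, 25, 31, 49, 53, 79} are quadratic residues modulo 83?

(16/83) = +1 → QR.
(20/83) = -1 → non-residue.
(25/83) = +1 → QR.
(31/83) = +1 → QR.
(49/83) = +1 → QR.
(53/83) = -1 → non-residue.
(79/83) = -1 → non-residue.
Total quadratic residues among the 7: 4.

4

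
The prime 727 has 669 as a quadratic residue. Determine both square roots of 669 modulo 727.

145, 582

Since 727 ≡ 3 (mod 4), a square root of 669 is 669^((727+1)/4) = 669^182 mod 727.
Repeated squaring: 669^2≡456, 669^4≡14, 669^8≡196, 669^16≡612, 669^32≡139, 669^64≡419, 669^128≡354 (mod 727).
669^182 = 669^(128+32+16+4+2) ≡ 145 (mod 727).
Check: 145² = 21025 ≡ 669 (mod 727). The two roots are 145 and 582.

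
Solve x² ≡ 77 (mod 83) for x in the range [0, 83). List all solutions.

34, 49

Since 83 ≡ 3 (mod 4), a square root of 77 is 77^((83+1)/4) = 77^21 mod 83.
Repeated squaring: 77^2≡36, 77^4≡51, 77^8≡28, 77^16≡37 (mod 83).
77^21 = 77^(16+4+1) ≡ 49 (mod 83).
Check: 49² = 2401 ≡ 77 (mod 83). The two roots are 34 and 49.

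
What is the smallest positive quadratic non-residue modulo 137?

(2/137) = +1, so 2 is a residue.
(3/137) = −1, so 3 is the smallest positive non-residue mod 137.

3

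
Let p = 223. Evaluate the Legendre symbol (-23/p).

First reduce: -23 ≡ 200 (mod 223).
Pull out 2^3: since 223 ≡ 7 (mod 8), (2/223) = +1, so (2/223)^3 = +1.
Reciprocity: 25 ≡ 1 and 223 ≡ 3 (mod 4), so (25/223) = +(223/25).
Reduce top mod 25: now compute (23/25).
Reciprocity: 23 ≡ 3 and 25 ≡ 1 (mod 4), so (23/25) = +(25/23).
Reduce top mod 23: now compute (2/23).
Pull out 2: since 23 ≡ 7 (mod 8), (2/23) = +1.
Reached (1/23) = 1. Collecting the sign flips along the way, the symbol is +1.

1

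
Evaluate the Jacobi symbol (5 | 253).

-1

Reciprocity: 5 ≡ 1 and 253 ≡ 1 (mod 4), so (5/253) = +(253/5).
Reduce top mod 5: now compute (3/5).
Reciprocity: 3 ≡ 3 and 5 ≡ 1 (mod 4), so (3/5) = +(5/3).
Reduce top mod 3: now compute (2/3).
Pull out 2: since 3 ≡ 3 (mod 8), (2/3) = -1.
Reached (1/3) = 1. Collecting the sign flips along the way, the symbol is -1.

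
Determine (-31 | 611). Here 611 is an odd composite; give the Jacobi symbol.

-1

First reduce: -31 ≡ 580 (mod 611).
Pull out 2^2: since 611 ≡ 3 (mod 8), (2/611) = -1, so (2/611)^2 = +1.
Reciprocity: 145 ≡ 1 and 611 ≡ 3 (mod 4), so (145/611) = +(611/145).
Reduce top mod 145: now compute (31/145).
Reciprocity: 31 ≡ 3 and 145 ≡ 1 (mod 4), so (31/145) = +(145/31).
Reduce top mod 31: now compute (21/31).
Reciprocity: 21 ≡ 1 and 31 ≡ 3 (mod 4), so (21/31) = +(31/21).
Reduce top mod 21: now compute (10/21).
Pull out 2: since 21 ≡ 5 (mod 8), (2/21) = -1.
Reciprocity: 5 ≡ 1 and 21 ≡ 1 (mod 4), so (5/21) = +(21/5).
Reduce top mod 5: now compute (1/5).
Reached (1/5) = 1. Collecting the sign flips along the way, the symbol is -1.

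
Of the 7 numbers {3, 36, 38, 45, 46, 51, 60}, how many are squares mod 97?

2

(3/97) = +1 → QR.
(36/97) = +1 → QR.
(38/97) = -1 → non-residue.
(45/97) = -1 → non-residue.
(46/97) = -1 → non-residue.
(51/97) = -1 → non-residue.
(60/97) = -1 → non-residue.
Total quadratic residues among the 7: 2.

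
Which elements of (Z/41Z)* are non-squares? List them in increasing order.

Square k = 1,…,20 (k and 41−k give the same square):
1²=1, 2²=4, 3²=9, 4²=16, 5²=25, 6²=36, 7²≡8, 8²≡23, 9²≡40, 10²≡18, 11²≡39, 12²≡21, 13²≡5, 14²≡32, 15²≡20, 16²≡10, 17²≡2, 18²≡37, 19²≡33, 20²≡31 (mod 41).
The residues are {1, 2, 4, 5, 8, 9, 10, 16, 18, 20, 21, 23, 25, 31, 32, 33, 36, 37, 39, 40}; the non-residues are the remaining 20 nonzero classes.

3,6,7,11,12,13,14,15,17,19,22,24,26,27,28,29,30,34,35,38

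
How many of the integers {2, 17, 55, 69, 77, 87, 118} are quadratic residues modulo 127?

4

(2/127) = +1 → QR.
(17/127) = +1 → QR.
(55/127) = -1 → non-residue.
(69/127) = +1 → QR.
(77/127) = -1 → non-residue.
(87/127) = +1 → QR.
(118/127) = -1 → non-residue.
Total quadratic residues among the 7: 4.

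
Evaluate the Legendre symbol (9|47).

1

Euler's criterion: (9/47) ≡ 9^23 (mod 47).
9^2 ≡ 34 (mod 47)
9^4 ≡ 28 (mod 47)
9^8 ≡ 32 (mod 47)
9^16 ≡ 37 (mod 47)
9^23 = 9^(16+4+2+1) ≡ 1 (mod 47).
Result is 1, so (9/47) = 1.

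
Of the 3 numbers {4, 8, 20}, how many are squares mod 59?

2

(4/59) = +1 → QR.
(8/59) = -1 → non-residue.
(20/59) = +1 → QR.
Total quadratic residues among the 3: 2.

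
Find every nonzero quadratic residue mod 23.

Square k = 1,…,11 (k and 23−k give the same square):
1²=1, 2²=4, 3²=9, 4²=16, 5²≡2, 6²≡13, 7²≡3, 8²≡18, 9²≡12, 10²≡8, 11²≡6 (mod 23).
So the quadratic residues mod 23 are {1, 2, 3, 4, 6, 8, 9, 12, 13, 16, 18}.

1, 2, 3, 4, 6, 8, 9, 12, 13, 16, 18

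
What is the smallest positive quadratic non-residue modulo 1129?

11

(2/1129) = +1, so 2 is a residue.
(3/1129) = +1, so 3 is a residue.
(4/1129) = +1, so 4 is a residue.
(5/1129) = +1, so 5 is a residue.
(6/1129) = +1, so 6 is a residue.
(7/1129) = +1, so 7 is a residue.
(8/1129) = +1, so 8 is a residue.
(9/1129) = +1, so 9 is a residue.
(10/1129) = +1, so 10 is a residue.
(11/1129) = −1, so 11 is the smallest positive non-residue mod 1129.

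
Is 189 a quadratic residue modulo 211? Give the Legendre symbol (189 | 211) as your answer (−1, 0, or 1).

1

Euler's criterion: (189/211) ≡ 189^105 (mod 211).
189^2 ≡ 62 (mod 211)
189^4 ≡ 46 (mod 211)
189^8 ≡ 6 (mod 211)
189^16 ≡ 36 (mod 211)
189^32 ≡ 30 (mod 211)
189^64 ≡ 56 (mod 211)
189^105 = 189^(64+32+8+1) ≡ 1 (mod 211).
Result is 1, so (189/211) = 1.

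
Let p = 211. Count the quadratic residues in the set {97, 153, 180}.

(97/211) = -1 → non-residue.
(153/211) = -1 → non-residue.
(180/211) = +1 → QR.
Total quadratic residues among the 3: 1.

1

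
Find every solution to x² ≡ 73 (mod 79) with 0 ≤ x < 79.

28, 51

Since 79 ≡ 3 (mod 4), a square root of 73 is 73^((79+1)/4) = 73^20 mod 79.
Repeated squaring: 73^2≡36, 73^4≡32, 73^8≡76, 73^16≡9 (mod 79).
73^20 = 73^(16+4) ≡ 51 (mod 79).
Check: 51² = 2601 ≡ 73 (mod 79). The two roots are 28 and 51.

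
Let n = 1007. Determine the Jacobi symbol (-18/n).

First reduce: -18 ≡ 989 (mod 1007).
Reciprocity: 989 ≡ 1 and 1007 ≡ 3 (mod 4), so (989/1007) = +(1007/989).
Reduce top mod 989: now compute (18/989).
Pull out 2: since 989 ≡ 5 (mod 8), (2/989) = -1.
Reciprocity: 9 ≡ 1 and 989 ≡ 1 (mod 4), so (9/989) = +(989/9).
Reduce top mod 9: now compute (8/9).
Pull out 2^3: since 9 ≡ 1 (mod 8), (2/9) = +1, so (2/9)^3 = +1.
Reached (1/9) = 1. Collecting the sign flips along the way, the symbol is -1.

-1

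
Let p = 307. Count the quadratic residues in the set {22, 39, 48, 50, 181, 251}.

(22/307) = -1 → non-residue.
(39/307) = +1 → QR.
(48/307) = -1 → non-residue.
(50/307) = -1 → non-residue.
(181/307) = +1 → QR.
(251/307) = +1 → QR.
Total quadratic residues among the 6: 3.

3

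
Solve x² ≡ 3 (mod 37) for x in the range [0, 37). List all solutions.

15, 22

37 ≡ 1 (mod 4), so we find a root by search.
Trying successive values, 15² = 225 ≡ 3 (mod 37). The other root is 37 − 15 = 22.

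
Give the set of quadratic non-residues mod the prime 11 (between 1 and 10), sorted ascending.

Square k = 1,…,5 (k and 11−k give the same square):
1²=1, 2²=4, 3²=9, 4²≡5, 5²≡3 (mod 11).
The residues are {1, 3, 4, 5, 9}; the non-residues are the remaining 5 nonzero classes.

2,6,7,8,10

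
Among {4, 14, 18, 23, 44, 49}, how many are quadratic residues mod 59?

2

(4/59) = +1 → QR.
(14/59) = -1 → non-residue.
(18/59) = -1 → non-residue.
(23/59) = -1 → non-residue.
(44/59) = -1 → non-residue.
(49/59) = +1 → QR.
Total quadratic residues among the 6: 2.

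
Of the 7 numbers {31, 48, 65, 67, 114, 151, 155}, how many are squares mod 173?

(31/173) = +1 → QR.
(48/173) = -1 → non-residue.
(65/173) = -1 → non-residue.
(67/173) = +1 → QR.
(114/173) = -1 → non-residue.
(151/173) = +1 → QR.
(155/173) = -1 → non-residue.
Total quadratic residues among the 7: 3.

3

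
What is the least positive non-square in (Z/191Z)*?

(2/191) = +1, so 2 is a residue.
(3/191) = +1, so 3 is a residue.
(4/191) = +1, so 4 is a residue.
(5/191) = +1, so 5 is a residue.
(6/191) = +1, so 6 is a residue.
(7/191) = −1, so 7 is the smallest positive non-residue mod 191.

7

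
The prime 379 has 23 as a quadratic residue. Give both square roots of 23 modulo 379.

Since 379 ≡ 3 (mod 4), a square root of 23 is 23^((379+1)/4) = 23^95 mod 379.
Repeated squaring: 23^2≡150, 23^4≡139, 23^8≡371, 23^16≡64, 23^32≡306, 23^64≡23 (mod 379).
23^95 = 23^(64+16+8+4+2+1) ≡ 306 (mod 379).
Check: 306² = 93636 ≡ 23 (mod 379). The two roots are 73 and 306.

73, 306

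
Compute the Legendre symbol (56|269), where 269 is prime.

1

Pull out 2^3: since 269 ≡ 5 (mod 8), (2/269) = -1, so (2/269)^3 = -1.
Reciprocity: 7 ≡ 3 and 269 ≡ 1 (mod 4), so (7/269) = +(269/7).
Reduce top mod 7: now compute (3/7).
Reciprocity: 3 ≡ 3 and 7 ≡ 3 (mod 4), so (3/7) = −(7/3).
Reduce top mod 3: now compute (1/3).
Reached (1/3) = 1. Collecting the sign flips along the way, the symbol is +1.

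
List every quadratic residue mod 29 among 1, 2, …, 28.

Square k = 1,…,14 (k and 29−k give the same square):
1²=1, 2²=4, 3²=9, 4²=16, 5²=25, 6²≡7, 7²≡20, 8²≡6, 9²≡23, 10²≡13, 11²≡5, 12²≡28, 13²≡24, 14²≡22 (mod 29).
So the quadratic residues mod 29 are {1, 4, 5, 6, 7, 9, 13, 16, 20, 22, 23, 24, 25, 28}.

1 4 5 6 7 9 13 16 20 22 23 24 25 28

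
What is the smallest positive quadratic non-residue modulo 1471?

3

(2/1471) = +1, so 2 is a residue.
(3/1471) = −1, so 3 is the smallest positive non-residue mod 1471.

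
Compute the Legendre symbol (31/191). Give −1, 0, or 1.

Reciprocity: 31 ≡ 3 and 191 ≡ 3 (mod 4), so (31/191) = −(191/31).
Reduce top mod 31: now compute (5/31).
Reciprocity: 5 ≡ 1 and 31 ≡ 3 (mod 4), so (5/31) = +(31/5).
Reduce top mod 5: now compute (1/5).
Reached (1/5) = 1. Collecting the sign flips along the way, the symbol is -1.

-1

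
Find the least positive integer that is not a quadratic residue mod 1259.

(2/1259) = −1, so 2 is the smallest positive non-residue mod 1259.

2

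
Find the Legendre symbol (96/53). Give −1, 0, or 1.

1

First reduce: 96 ≡ 43 (mod 53).
Reciprocity: 43 ≡ 3 and 53 ≡ 1 (mod 4), so (43/53) = +(53/43).
Reduce top mod 43: now compute (10/43).
Pull out 2: since 43 ≡ 3 (mod 8), (2/43) = -1.
Reciprocity: 5 ≡ 1 and 43 ≡ 3 (mod 4), so (5/43) = +(43/5).
Reduce top mod 5: now compute (3/5).
Reciprocity: 3 ≡ 3 and 5 ≡ 1 (mod 4), so (3/5) = +(5/3).
Reduce top mod 3: now compute (2/3).
Pull out 2: since 3 ≡ 3 (mod 8), (2/3) = -1.
Reached (1/3) = 1. Collecting the sign flips along the way, the symbol is +1.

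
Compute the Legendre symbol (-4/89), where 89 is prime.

Euler's criterion: (-4/89) ≡ 85^44 (mod 89).
85^2 ≡ 16 (mod 89)
85^4 ≡ 78 (mod 89)
85^8 ≡ 32 (mod 89)
85^16 ≡ 45 (mod 89)
85^32 ≡ 67 (mod 89)
85^44 = 85^(32+8+4) ≡ 1 (mod 89).
Result is 1, so (-4/89) = 1.

1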